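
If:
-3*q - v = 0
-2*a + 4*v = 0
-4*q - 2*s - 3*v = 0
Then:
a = 2*v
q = -v/3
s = -5*v/6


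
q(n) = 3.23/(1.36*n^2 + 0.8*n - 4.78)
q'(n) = 3.23*(-2.72*n - 0.8)/(1.36*n^2 + 0.8*n - 4.78)^2 = (-8.7856*n - 2.584)/(1.36*n^2 + 0.8*n - 4.78)^2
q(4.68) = 0.11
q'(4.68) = -0.05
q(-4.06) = 0.22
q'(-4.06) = 0.16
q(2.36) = 0.69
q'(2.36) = -1.06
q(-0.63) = -0.68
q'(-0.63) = 0.13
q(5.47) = 0.08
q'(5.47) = -0.03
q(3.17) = 0.28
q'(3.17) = -0.23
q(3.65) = 0.20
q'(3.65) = -0.13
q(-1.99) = -3.27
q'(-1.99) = 15.32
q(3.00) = 0.33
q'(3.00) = -0.30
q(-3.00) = 0.64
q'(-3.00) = 0.93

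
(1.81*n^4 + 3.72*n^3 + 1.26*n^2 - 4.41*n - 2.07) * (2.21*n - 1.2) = 4.0001*n^5 + 6.0492*n^4 - 1.6794*n^3 - 11.2581*n^2 + 0.7173*n + 2.484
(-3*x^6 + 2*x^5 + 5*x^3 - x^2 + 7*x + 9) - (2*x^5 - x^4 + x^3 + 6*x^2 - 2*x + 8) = -3*x^6 + x^4 + 4*x^3 - 7*x^2 + 9*x + 1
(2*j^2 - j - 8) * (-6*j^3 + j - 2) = -12*j^5 + 6*j^4 + 50*j^3 - 5*j^2 - 6*j + 16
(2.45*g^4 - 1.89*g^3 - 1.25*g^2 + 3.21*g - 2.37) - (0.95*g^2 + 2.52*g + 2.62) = 2.45*g^4 - 1.89*g^3 - 2.2*g^2 + 0.69*g - 4.99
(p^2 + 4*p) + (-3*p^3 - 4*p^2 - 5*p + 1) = -3*p^3 - 3*p^2 - p + 1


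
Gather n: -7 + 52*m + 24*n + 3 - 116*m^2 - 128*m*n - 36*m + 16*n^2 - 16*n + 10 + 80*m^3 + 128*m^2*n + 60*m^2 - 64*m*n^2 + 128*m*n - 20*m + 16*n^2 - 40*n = 80*m^3 - 56*m^2 - 4*m + n^2*(32 - 64*m) + n*(128*m^2 - 32) + 6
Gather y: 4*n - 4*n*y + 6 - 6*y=4*n + y*(-4*n - 6) + 6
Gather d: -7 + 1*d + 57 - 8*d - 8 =42 - 7*d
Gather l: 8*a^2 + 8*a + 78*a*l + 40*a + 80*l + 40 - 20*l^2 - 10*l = 8*a^2 + 48*a - 20*l^2 + l*(78*a + 70) + 40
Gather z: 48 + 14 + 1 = 63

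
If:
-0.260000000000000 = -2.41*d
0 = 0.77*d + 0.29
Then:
No Solution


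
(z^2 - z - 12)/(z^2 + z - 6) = (z - 4)/(z - 2)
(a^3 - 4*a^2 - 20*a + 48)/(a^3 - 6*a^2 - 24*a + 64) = (a - 6)/(a - 8)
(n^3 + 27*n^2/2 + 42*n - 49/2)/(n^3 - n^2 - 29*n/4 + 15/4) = 2*(n^2 + 14*n + 49)/(2*n^2 - n - 15)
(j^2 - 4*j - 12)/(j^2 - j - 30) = (j + 2)/(j + 5)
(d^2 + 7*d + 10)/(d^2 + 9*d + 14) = (d + 5)/(d + 7)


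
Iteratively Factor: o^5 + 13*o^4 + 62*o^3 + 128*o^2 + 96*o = (o + 4)*(o^4 + 9*o^3 + 26*o^2 + 24*o) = (o + 3)*(o + 4)*(o^3 + 6*o^2 + 8*o) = (o + 2)*(o + 3)*(o + 4)*(o^2 + 4*o) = (o + 2)*(o + 3)*(o + 4)^2*(o)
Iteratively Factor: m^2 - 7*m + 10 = (m - 5)*(m - 2)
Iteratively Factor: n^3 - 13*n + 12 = (n - 3)*(n^2 + 3*n - 4) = (n - 3)*(n - 1)*(n + 4)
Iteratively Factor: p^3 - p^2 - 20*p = (p - 5)*(p^2 + 4*p) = p*(p - 5)*(p + 4)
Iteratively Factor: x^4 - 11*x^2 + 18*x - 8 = (x + 4)*(x^3 - 4*x^2 + 5*x - 2) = (x - 2)*(x + 4)*(x^2 - 2*x + 1) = (x - 2)*(x - 1)*(x + 4)*(x - 1)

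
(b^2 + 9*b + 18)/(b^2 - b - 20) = (b^2 + 9*b + 18)/(b^2 - b - 20)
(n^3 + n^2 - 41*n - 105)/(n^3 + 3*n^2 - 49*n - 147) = (n + 5)/(n + 7)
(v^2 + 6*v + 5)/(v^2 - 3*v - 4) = (v + 5)/(v - 4)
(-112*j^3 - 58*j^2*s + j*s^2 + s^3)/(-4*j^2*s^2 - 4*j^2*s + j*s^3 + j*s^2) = (112*j^3 + 58*j^2*s - j*s^2 - s^3)/(j*s*(4*j*s + 4*j - s^2 - s))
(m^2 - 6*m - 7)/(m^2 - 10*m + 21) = (m + 1)/(m - 3)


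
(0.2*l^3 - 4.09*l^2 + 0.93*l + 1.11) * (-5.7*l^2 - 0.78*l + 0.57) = -1.14*l^5 + 23.157*l^4 - 1.9968*l^3 - 9.3837*l^2 - 0.3357*l + 0.6327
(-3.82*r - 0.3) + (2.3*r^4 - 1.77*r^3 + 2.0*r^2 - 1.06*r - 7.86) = 2.3*r^4 - 1.77*r^3 + 2.0*r^2 - 4.88*r - 8.16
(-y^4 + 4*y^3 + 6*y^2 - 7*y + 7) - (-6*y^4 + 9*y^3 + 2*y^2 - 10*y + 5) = 5*y^4 - 5*y^3 + 4*y^2 + 3*y + 2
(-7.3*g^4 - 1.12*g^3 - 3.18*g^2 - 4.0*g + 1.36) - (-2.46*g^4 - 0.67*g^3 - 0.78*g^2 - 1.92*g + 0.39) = -4.84*g^4 - 0.45*g^3 - 2.4*g^2 - 2.08*g + 0.97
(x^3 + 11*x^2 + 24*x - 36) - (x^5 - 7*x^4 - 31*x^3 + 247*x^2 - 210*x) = -x^5 + 7*x^4 + 32*x^3 - 236*x^2 + 234*x - 36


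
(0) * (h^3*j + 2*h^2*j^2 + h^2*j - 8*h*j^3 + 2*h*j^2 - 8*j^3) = 0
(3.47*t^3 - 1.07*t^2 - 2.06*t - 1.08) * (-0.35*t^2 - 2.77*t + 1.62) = -1.2145*t^5 - 9.2374*t^4 + 9.3063*t^3 + 4.3508*t^2 - 0.3456*t - 1.7496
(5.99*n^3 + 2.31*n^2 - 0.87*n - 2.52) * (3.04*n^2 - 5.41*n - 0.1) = 18.2096*n^5 - 25.3835*n^4 - 15.7409*n^3 - 3.1851*n^2 + 13.7202*n + 0.252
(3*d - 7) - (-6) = 3*d - 1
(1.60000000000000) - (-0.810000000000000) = 2.41000000000000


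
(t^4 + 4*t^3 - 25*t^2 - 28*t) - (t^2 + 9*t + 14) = t^4 + 4*t^3 - 26*t^2 - 37*t - 14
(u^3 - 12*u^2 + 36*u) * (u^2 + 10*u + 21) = u^5 - 2*u^4 - 63*u^3 + 108*u^2 + 756*u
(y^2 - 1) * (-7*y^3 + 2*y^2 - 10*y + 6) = -7*y^5 + 2*y^4 - 3*y^3 + 4*y^2 + 10*y - 6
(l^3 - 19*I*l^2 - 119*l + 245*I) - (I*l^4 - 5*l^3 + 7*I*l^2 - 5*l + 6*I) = -I*l^4 + 6*l^3 - 26*I*l^2 - 114*l + 239*I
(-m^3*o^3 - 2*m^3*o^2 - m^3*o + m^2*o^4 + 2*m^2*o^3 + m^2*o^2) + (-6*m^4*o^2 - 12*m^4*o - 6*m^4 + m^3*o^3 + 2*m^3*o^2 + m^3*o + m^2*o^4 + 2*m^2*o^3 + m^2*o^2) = -6*m^4*o^2 - 12*m^4*o - 6*m^4 + 2*m^2*o^4 + 4*m^2*o^3 + 2*m^2*o^2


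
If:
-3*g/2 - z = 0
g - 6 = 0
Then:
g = 6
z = -9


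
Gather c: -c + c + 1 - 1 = 0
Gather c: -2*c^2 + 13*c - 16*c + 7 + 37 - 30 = -2*c^2 - 3*c + 14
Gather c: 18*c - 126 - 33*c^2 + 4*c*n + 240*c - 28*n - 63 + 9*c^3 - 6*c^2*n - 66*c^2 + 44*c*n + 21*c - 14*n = 9*c^3 + c^2*(-6*n - 99) + c*(48*n + 279) - 42*n - 189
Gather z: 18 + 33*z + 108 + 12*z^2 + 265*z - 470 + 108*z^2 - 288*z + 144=120*z^2 + 10*z - 200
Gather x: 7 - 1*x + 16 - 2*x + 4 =27 - 3*x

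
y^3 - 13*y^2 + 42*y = y*(y - 7)*(y - 6)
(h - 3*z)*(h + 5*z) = h^2 + 2*h*z - 15*z^2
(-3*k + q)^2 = 9*k^2 - 6*k*q + q^2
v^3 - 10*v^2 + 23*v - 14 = (v - 7)*(v - 2)*(v - 1)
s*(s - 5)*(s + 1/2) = s^3 - 9*s^2/2 - 5*s/2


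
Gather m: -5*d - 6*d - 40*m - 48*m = -11*d - 88*m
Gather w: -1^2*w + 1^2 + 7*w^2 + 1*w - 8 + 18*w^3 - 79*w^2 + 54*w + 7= 18*w^3 - 72*w^2 + 54*w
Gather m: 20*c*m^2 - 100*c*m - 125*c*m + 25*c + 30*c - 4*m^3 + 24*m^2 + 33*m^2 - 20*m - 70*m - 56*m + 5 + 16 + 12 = 55*c - 4*m^3 + m^2*(20*c + 57) + m*(-225*c - 146) + 33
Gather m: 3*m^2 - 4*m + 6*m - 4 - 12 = 3*m^2 + 2*m - 16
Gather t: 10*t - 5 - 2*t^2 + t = -2*t^2 + 11*t - 5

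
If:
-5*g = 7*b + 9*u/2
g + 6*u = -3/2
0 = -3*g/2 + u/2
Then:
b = 111/532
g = -3/38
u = -9/38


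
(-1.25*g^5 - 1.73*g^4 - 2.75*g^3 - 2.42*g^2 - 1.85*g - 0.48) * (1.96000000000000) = -2.45*g^5 - 3.3908*g^4 - 5.39*g^3 - 4.7432*g^2 - 3.626*g - 0.9408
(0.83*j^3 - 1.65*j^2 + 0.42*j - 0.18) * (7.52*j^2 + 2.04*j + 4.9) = 6.2416*j^5 - 10.7148*j^4 + 3.8594*j^3 - 8.5818*j^2 + 1.6908*j - 0.882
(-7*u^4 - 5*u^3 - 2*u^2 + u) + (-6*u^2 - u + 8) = -7*u^4 - 5*u^3 - 8*u^2 + 8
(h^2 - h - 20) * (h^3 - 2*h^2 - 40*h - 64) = h^5 - 3*h^4 - 58*h^3 + 16*h^2 + 864*h + 1280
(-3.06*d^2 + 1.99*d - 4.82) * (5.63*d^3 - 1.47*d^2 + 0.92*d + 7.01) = -17.2278*d^5 + 15.7019*d^4 - 32.8771*d^3 - 12.5344*d^2 + 9.5155*d - 33.7882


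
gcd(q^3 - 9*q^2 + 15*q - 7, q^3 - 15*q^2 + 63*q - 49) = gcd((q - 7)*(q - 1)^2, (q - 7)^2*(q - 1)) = q^2 - 8*q + 7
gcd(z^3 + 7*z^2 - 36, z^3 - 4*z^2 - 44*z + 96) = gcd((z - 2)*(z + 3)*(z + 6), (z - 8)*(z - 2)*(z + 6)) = z^2 + 4*z - 12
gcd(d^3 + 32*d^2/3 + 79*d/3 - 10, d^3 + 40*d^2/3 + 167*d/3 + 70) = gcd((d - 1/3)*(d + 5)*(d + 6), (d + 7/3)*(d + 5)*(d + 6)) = d^2 + 11*d + 30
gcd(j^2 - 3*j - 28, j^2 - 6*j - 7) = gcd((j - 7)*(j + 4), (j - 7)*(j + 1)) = j - 7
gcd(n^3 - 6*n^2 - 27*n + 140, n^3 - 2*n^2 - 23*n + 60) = n^2 + n - 20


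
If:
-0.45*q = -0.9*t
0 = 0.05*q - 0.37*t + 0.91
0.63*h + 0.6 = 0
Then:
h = -0.95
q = 6.74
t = 3.37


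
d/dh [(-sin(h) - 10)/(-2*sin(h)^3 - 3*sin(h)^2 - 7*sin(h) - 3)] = (-63*sin(h) + sin(3*h) + 63*cos(h)^2 - 130)*cos(h)/((2*sin(h) + 1)^2*(sin(h) - cos(h)^2 + 4)^2)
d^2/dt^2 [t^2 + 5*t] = 2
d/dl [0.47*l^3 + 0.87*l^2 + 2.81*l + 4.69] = 1.41*l^2 + 1.74*l + 2.81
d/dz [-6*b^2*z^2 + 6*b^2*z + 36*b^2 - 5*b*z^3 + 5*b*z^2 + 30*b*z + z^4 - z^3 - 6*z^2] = -12*b^2*z + 6*b^2 - 15*b*z^2 + 10*b*z + 30*b + 4*z^3 - 3*z^2 - 12*z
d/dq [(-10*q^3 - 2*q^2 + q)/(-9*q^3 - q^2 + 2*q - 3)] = (-8*q^4 - 22*q^3 + 87*q^2 + 12*q - 3)/(81*q^6 + 18*q^5 - 35*q^4 + 50*q^3 + 10*q^2 - 12*q + 9)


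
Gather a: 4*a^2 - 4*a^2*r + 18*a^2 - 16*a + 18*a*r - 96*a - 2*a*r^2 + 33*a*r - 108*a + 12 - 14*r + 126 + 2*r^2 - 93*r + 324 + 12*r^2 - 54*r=a^2*(22 - 4*r) + a*(-2*r^2 + 51*r - 220) + 14*r^2 - 161*r + 462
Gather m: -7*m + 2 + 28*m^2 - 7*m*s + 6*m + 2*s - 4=28*m^2 + m*(-7*s - 1) + 2*s - 2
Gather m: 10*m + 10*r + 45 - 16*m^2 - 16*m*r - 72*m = -16*m^2 + m*(-16*r - 62) + 10*r + 45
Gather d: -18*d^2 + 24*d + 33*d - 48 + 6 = -18*d^2 + 57*d - 42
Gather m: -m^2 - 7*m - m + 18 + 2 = -m^2 - 8*m + 20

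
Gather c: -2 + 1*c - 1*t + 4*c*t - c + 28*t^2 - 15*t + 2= 4*c*t + 28*t^2 - 16*t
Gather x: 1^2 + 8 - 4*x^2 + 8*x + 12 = -4*x^2 + 8*x + 21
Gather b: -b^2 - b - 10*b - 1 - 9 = -b^2 - 11*b - 10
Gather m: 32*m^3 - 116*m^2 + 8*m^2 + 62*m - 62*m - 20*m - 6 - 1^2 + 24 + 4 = 32*m^3 - 108*m^2 - 20*m + 21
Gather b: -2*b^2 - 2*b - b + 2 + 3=-2*b^2 - 3*b + 5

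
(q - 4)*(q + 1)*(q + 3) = q^3 - 13*q - 12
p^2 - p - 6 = (p - 3)*(p + 2)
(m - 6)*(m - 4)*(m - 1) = m^3 - 11*m^2 + 34*m - 24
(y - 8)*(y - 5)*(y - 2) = y^3 - 15*y^2 + 66*y - 80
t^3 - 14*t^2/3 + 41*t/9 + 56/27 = (t - 8/3)*(t - 7/3)*(t + 1/3)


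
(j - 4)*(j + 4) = j^2 - 16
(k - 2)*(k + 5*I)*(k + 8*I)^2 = k^4 - 2*k^3 + 21*I*k^3 - 144*k^2 - 42*I*k^2 + 288*k - 320*I*k + 640*I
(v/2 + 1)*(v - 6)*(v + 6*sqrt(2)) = v^3/2 - 2*v^2 + 3*sqrt(2)*v^2 - 12*sqrt(2)*v - 6*v - 36*sqrt(2)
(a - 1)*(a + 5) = a^2 + 4*a - 5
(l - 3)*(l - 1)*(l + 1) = l^3 - 3*l^2 - l + 3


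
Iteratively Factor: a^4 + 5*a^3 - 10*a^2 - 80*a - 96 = (a + 3)*(a^3 + 2*a^2 - 16*a - 32) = (a + 2)*(a + 3)*(a^2 - 16) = (a - 4)*(a + 2)*(a + 3)*(a + 4)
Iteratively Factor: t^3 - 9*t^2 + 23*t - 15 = (t - 3)*(t^2 - 6*t + 5) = (t - 5)*(t - 3)*(t - 1)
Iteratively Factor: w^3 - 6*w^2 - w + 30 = (w - 5)*(w^2 - w - 6) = (w - 5)*(w - 3)*(w + 2)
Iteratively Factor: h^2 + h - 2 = (h - 1)*(h + 2)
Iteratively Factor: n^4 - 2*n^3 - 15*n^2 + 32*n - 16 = (n - 4)*(n^3 + 2*n^2 - 7*n + 4) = (n - 4)*(n + 4)*(n^2 - 2*n + 1) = (n - 4)*(n - 1)*(n + 4)*(n - 1)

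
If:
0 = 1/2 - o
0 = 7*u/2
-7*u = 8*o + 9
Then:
No Solution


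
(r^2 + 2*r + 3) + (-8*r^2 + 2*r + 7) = -7*r^2 + 4*r + 10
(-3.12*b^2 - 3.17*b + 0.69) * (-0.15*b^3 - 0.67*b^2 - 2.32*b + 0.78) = 0.468*b^5 + 2.5659*b^4 + 9.2588*b^3 + 4.4585*b^2 - 4.0734*b + 0.5382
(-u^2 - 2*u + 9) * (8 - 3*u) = 3*u^3 - 2*u^2 - 43*u + 72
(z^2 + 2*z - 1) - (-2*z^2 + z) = 3*z^2 + z - 1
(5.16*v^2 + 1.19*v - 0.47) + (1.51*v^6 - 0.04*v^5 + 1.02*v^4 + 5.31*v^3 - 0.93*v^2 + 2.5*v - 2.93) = 1.51*v^6 - 0.04*v^5 + 1.02*v^4 + 5.31*v^3 + 4.23*v^2 + 3.69*v - 3.4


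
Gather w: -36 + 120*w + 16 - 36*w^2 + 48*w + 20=-36*w^2 + 168*w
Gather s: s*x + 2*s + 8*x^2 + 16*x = s*(x + 2) + 8*x^2 + 16*x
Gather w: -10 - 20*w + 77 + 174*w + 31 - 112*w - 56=42*w + 42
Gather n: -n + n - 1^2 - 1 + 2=0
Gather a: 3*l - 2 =3*l - 2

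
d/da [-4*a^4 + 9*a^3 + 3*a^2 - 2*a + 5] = -16*a^3 + 27*a^2 + 6*a - 2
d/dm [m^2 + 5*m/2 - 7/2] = 2*m + 5/2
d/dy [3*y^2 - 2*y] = 6*y - 2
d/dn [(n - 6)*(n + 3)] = 2*n - 3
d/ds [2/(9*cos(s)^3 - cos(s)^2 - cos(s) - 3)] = 2*(27*cos(s)^2 - 2*cos(s) - 1)*sin(s)/(-9*cos(s)^3 + cos(s)^2 + cos(s) + 3)^2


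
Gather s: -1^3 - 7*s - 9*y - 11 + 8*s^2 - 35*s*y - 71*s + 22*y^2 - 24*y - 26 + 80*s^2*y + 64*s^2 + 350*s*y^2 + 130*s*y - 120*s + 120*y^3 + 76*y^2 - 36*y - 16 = s^2*(80*y + 72) + s*(350*y^2 + 95*y - 198) + 120*y^3 + 98*y^2 - 69*y - 54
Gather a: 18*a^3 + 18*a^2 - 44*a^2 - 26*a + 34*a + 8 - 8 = 18*a^3 - 26*a^2 + 8*a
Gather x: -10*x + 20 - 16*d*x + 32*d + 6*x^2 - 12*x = 32*d + 6*x^2 + x*(-16*d - 22) + 20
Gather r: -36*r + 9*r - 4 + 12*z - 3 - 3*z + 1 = -27*r + 9*z - 6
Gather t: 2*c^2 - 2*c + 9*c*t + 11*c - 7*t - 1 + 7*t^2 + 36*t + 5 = 2*c^2 + 9*c + 7*t^2 + t*(9*c + 29) + 4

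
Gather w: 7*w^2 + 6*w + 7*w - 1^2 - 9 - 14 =7*w^2 + 13*w - 24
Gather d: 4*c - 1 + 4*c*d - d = 4*c + d*(4*c - 1) - 1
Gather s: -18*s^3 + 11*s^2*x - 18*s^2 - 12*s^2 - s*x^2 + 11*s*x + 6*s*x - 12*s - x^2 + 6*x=-18*s^3 + s^2*(11*x - 30) + s*(-x^2 + 17*x - 12) - x^2 + 6*x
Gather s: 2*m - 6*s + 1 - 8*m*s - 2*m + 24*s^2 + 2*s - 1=24*s^2 + s*(-8*m - 4)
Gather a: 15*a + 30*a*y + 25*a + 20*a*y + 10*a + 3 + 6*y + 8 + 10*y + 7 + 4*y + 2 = a*(50*y + 50) + 20*y + 20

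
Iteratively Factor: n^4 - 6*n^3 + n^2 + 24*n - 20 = (n - 2)*(n^3 - 4*n^2 - 7*n + 10) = (n - 5)*(n - 2)*(n^2 + n - 2) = (n - 5)*(n - 2)*(n + 2)*(n - 1)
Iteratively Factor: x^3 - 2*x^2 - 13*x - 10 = (x - 5)*(x^2 + 3*x + 2) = (x - 5)*(x + 2)*(x + 1)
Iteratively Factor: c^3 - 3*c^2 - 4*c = (c + 1)*(c^2 - 4*c) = (c - 4)*(c + 1)*(c)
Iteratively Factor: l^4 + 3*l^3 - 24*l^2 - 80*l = (l - 5)*(l^3 + 8*l^2 + 16*l) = l*(l - 5)*(l^2 + 8*l + 16) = l*(l - 5)*(l + 4)*(l + 4)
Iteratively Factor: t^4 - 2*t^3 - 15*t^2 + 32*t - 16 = (t - 4)*(t^3 + 2*t^2 - 7*t + 4) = (t - 4)*(t + 4)*(t^2 - 2*t + 1) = (t - 4)*(t - 1)*(t + 4)*(t - 1)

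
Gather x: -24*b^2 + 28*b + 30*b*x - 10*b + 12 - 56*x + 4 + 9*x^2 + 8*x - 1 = -24*b^2 + 18*b + 9*x^2 + x*(30*b - 48) + 15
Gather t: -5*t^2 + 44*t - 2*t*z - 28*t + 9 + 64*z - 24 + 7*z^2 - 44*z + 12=-5*t^2 + t*(16 - 2*z) + 7*z^2 + 20*z - 3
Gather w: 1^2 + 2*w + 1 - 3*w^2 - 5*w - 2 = -3*w^2 - 3*w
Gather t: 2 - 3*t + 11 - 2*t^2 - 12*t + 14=-2*t^2 - 15*t + 27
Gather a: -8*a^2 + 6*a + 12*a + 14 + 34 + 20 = -8*a^2 + 18*a + 68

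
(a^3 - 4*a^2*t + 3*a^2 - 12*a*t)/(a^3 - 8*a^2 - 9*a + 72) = a*(a - 4*t)/(a^2 - 11*a + 24)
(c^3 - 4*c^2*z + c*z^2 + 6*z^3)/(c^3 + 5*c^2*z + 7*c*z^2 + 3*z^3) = (c^2 - 5*c*z + 6*z^2)/(c^2 + 4*c*z + 3*z^2)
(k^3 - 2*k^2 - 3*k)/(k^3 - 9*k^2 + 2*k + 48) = k*(k + 1)/(k^2 - 6*k - 16)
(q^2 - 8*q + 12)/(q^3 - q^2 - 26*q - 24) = (q - 2)/(q^2 + 5*q + 4)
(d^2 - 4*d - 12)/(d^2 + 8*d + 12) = (d - 6)/(d + 6)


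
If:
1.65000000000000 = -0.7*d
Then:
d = -2.36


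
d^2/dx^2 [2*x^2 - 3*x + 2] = 4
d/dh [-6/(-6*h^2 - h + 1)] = 6*(-12*h - 1)/(6*h^2 + h - 1)^2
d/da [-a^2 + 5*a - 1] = 5 - 2*a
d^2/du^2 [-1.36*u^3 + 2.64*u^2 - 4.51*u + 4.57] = 5.28 - 8.16*u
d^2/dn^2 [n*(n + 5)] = 2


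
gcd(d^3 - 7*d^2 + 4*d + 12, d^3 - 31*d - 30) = d^2 - 5*d - 6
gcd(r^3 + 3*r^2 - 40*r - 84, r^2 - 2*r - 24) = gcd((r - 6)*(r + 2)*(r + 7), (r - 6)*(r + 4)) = r - 6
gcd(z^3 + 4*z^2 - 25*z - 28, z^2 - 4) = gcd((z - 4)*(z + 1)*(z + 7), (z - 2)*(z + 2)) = 1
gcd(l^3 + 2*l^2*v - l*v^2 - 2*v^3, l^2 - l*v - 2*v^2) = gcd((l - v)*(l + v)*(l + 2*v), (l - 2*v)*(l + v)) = l + v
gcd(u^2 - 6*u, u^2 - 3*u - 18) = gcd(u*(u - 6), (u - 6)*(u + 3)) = u - 6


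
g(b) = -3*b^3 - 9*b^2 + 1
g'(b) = -9*b^2 - 18*b = 9*b*(-b - 2)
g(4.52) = -459.91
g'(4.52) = -265.23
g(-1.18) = -6.60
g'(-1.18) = 8.71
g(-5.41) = 212.61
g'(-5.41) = -166.03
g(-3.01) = 1.27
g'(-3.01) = -27.36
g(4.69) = -506.45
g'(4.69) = -282.38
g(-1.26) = -7.29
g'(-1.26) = 8.39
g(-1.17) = -6.52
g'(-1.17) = 8.74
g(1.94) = -54.78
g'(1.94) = -68.79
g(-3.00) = 1.00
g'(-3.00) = -27.00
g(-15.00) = 8101.00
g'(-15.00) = -1755.00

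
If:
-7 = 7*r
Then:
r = -1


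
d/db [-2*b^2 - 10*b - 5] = -4*b - 10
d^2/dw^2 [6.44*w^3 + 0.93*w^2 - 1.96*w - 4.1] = 38.64*w + 1.86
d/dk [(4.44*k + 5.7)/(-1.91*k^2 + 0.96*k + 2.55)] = (8.4804*k^2 + 21.774*k + 5.85)/(3.6481*k^4 - 3.6672*k^3 - 8.8194*k^2 + 4.896*k + 6.5025)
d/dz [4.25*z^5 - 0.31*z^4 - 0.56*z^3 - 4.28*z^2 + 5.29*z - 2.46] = 21.25*z^4 - 1.24*z^3 - 1.68*z^2 - 8.56*z + 5.29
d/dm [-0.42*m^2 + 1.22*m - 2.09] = 1.22 - 0.84*m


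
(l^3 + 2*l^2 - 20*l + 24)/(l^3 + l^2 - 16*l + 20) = (l + 6)/(l + 5)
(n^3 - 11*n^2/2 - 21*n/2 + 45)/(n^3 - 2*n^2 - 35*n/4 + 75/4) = 2*(n - 6)/(2*n - 5)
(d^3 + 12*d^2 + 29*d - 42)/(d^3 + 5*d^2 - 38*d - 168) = (d^2 + 5*d - 6)/(d^2 - 2*d - 24)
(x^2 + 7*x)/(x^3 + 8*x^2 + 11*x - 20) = x*(x + 7)/(x^3 + 8*x^2 + 11*x - 20)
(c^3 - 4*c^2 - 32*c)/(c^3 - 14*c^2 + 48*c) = (c + 4)/(c - 6)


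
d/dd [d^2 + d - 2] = 2*d + 1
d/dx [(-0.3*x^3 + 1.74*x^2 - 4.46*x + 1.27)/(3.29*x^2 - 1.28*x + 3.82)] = (-0.987*x^4 + 0.767999999999999*x^3 + 9.0082*x^2 + 4.937*x - 15.4116)/(10.8241*x^4 - 8.4224*x^3 + 26.774*x^2 - 9.7792*x + 14.5924)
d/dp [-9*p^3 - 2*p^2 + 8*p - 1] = -27*p^2 - 4*p + 8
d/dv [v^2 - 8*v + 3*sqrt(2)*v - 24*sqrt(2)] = 2*v - 8 + 3*sqrt(2)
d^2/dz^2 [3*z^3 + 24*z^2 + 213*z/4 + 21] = 18*z + 48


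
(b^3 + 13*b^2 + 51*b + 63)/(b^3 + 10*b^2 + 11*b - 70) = (b^2 + 6*b + 9)/(b^2 + 3*b - 10)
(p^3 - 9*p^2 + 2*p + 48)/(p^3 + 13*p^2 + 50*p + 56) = (p^2 - 11*p + 24)/(p^2 + 11*p + 28)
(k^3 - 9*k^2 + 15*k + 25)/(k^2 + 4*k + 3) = (k^2 - 10*k + 25)/(k + 3)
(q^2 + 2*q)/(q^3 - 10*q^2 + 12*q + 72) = q/(q^2 - 12*q + 36)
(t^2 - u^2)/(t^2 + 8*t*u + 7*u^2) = (t - u)/(t + 7*u)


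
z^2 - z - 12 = (z - 4)*(z + 3)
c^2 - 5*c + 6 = (c - 3)*(c - 2)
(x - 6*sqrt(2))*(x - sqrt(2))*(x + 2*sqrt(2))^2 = x^4 - 3*sqrt(2)*x^3 - 36*x^2 - 8*sqrt(2)*x + 96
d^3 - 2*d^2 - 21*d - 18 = (d - 6)*(d + 1)*(d + 3)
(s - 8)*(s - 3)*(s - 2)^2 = s^4 - 15*s^3 + 72*s^2 - 140*s + 96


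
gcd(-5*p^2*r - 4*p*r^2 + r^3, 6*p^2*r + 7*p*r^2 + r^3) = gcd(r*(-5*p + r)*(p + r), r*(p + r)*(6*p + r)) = p*r + r^2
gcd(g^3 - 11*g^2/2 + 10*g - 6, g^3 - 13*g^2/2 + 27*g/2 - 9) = g^2 - 7*g/2 + 3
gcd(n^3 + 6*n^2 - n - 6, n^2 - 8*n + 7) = n - 1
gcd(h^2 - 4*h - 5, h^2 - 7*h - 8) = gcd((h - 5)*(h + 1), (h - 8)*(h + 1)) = h + 1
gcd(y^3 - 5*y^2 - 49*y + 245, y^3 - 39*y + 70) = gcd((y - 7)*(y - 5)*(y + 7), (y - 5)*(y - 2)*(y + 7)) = y^2 + 2*y - 35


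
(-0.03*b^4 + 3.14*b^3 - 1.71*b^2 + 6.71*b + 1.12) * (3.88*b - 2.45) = -0.1164*b^5 + 12.2567*b^4 - 14.3278*b^3 + 30.2243*b^2 - 12.0939*b - 2.744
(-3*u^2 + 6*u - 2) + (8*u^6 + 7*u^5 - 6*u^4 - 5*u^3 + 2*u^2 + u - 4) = 8*u^6 + 7*u^5 - 6*u^4 - 5*u^3 - u^2 + 7*u - 6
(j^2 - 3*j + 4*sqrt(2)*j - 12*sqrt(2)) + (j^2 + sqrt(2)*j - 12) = 2*j^2 - 3*j + 5*sqrt(2)*j - 12*sqrt(2) - 12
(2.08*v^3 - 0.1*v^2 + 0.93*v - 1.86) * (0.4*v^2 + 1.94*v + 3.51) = 0.832*v^5 + 3.9952*v^4 + 7.4788*v^3 + 0.7092*v^2 - 0.3441*v - 6.5286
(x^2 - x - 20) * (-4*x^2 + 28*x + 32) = -4*x^4 + 32*x^3 + 84*x^2 - 592*x - 640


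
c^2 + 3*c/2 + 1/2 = (c + 1/2)*(c + 1)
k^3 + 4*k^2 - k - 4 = (k - 1)*(k + 1)*(k + 4)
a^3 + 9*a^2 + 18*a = a*(a + 3)*(a + 6)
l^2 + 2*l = l*(l + 2)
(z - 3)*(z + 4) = z^2 + z - 12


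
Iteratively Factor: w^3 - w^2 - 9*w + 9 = (w - 1)*(w^2 - 9) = (w - 3)*(w - 1)*(w + 3)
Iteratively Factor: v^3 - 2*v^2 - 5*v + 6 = (v - 1)*(v^2 - v - 6) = (v - 3)*(v - 1)*(v + 2)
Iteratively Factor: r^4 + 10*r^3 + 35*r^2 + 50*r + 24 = (r + 1)*(r^3 + 9*r^2 + 26*r + 24) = (r + 1)*(r + 2)*(r^2 + 7*r + 12) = (r + 1)*(r + 2)*(r + 3)*(r + 4)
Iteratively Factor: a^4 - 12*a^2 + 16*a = (a - 2)*(a^3 + 2*a^2 - 8*a) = a*(a - 2)*(a^2 + 2*a - 8) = a*(a - 2)^2*(a + 4)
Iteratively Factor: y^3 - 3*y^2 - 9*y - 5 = (y + 1)*(y^2 - 4*y - 5) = (y - 5)*(y + 1)*(y + 1)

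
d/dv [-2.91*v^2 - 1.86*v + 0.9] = -5.82*v - 1.86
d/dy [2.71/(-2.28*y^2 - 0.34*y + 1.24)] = (12.3576*y + 0.9214)/(2.28*y^2 + 0.34*y - 1.24)^2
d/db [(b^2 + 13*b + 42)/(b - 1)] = (b^2 - 2*b - 55)/(b^2 - 2*b + 1)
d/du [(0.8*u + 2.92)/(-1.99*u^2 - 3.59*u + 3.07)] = (1.592*u^2 + 11.6216*u + 12.9388)/(3.9601*u^4 + 14.2882*u^3 + 0.669500000000001*u^2 - 22.0426*u + 9.4249)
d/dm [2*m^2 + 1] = 4*m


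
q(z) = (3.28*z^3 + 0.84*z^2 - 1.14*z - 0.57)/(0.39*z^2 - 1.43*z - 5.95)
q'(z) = (1.43 - 0.78*z)*(3.28*z^3 + 0.84*z^2 - 1.14*z - 0.57)/(0.39*z^2 - 1.43*z - 5.95)^2 + (9.84*z^2 + 1.68*z - 1.14)/(0.39*z^2 - 1.43*z - 5.95) = (1.2792*z^4 - 9.3808*z^3 - 59.3046*z^2 - 9.5514*z + 5.9679)/(0.1521*z^4 - 1.1154*z^3 - 2.5961*z^2 + 17.017*z + 35.4025)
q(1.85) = -2.89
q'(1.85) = -4.91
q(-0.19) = 0.06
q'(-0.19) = 0.18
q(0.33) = 0.12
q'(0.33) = -0.10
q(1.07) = -0.45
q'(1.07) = -1.66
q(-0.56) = 0.05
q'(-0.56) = -0.22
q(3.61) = -26.63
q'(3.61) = -28.20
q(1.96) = -3.46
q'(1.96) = -5.55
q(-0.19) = 0.06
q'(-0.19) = 0.18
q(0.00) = 0.10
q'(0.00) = 0.17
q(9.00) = 191.73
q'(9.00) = -20.42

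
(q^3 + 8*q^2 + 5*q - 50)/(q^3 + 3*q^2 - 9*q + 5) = (q^2 + 3*q - 10)/(q^2 - 2*q + 1)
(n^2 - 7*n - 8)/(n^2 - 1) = (n - 8)/(n - 1)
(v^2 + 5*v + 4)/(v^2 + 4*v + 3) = (v + 4)/(v + 3)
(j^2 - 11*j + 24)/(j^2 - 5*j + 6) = (j - 8)/(j - 2)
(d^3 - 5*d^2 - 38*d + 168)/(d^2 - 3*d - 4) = (d^2 - d - 42)/(d + 1)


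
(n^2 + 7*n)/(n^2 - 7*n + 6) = n*(n + 7)/(n^2 - 7*n + 6)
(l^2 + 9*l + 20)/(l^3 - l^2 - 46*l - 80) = (l + 4)/(l^2 - 6*l - 16)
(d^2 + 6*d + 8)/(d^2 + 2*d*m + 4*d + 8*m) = (d + 2)/(d + 2*m)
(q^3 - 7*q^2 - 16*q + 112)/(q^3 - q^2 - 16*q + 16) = (q - 7)/(q - 1)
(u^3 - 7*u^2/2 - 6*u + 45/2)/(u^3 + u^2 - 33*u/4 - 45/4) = 2*(u - 3)/(2*u + 3)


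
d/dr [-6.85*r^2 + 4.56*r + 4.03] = 4.56 - 13.7*r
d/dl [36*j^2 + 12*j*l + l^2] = 12*j + 2*l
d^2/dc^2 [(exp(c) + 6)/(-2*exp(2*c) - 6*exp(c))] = (-exp(3*c) - 21*exp(2*c) - 54*exp(c) - 54)*exp(-c)/(2*(exp(3*c) + 9*exp(2*c) + 27*exp(c) + 27))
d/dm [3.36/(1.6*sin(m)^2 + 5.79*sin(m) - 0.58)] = -(10.752*sin(m) + 19.4544)*cos(m)/(1.6*sin(m)^2 + 5.79*sin(m) - 0.58)^2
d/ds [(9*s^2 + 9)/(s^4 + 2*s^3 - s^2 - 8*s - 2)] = 18*(-s*(-s^4 - 2*s^3 + s^2 + 8*s + 2) - (s^2 + 1)*(2*s^3 + 3*s^2 - s - 4))/(-s^4 - 2*s^3 + s^2 + 8*s + 2)^2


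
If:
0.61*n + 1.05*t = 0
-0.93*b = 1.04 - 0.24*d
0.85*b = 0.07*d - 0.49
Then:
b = -0.32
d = 3.08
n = -1.72131147540984*t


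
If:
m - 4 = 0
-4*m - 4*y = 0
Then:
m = 4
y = -4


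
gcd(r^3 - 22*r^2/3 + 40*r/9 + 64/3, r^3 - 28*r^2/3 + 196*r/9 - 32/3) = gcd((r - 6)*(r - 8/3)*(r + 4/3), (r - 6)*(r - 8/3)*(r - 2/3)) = r^2 - 26*r/3 + 16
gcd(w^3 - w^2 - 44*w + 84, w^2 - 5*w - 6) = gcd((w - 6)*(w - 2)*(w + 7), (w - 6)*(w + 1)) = w - 6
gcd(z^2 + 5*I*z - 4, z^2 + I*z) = z + I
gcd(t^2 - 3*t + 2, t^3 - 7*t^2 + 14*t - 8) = t^2 - 3*t + 2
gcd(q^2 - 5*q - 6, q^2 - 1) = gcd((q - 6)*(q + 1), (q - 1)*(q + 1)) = q + 1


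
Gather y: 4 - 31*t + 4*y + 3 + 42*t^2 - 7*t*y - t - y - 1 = 42*t^2 - 32*t + y*(3 - 7*t) + 6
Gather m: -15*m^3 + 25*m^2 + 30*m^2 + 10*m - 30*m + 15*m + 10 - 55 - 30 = -15*m^3 + 55*m^2 - 5*m - 75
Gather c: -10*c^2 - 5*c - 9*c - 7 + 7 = -10*c^2 - 14*c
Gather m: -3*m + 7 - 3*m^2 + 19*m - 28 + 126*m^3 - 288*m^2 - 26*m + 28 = 126*m^3 - 291*m^2 - 10*m + 7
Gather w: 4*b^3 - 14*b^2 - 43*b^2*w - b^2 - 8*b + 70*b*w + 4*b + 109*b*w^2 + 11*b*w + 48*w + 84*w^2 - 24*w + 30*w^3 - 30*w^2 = 4*b^3 - 15*b^2 - 4*b + 30*w^3 + w^2*(109*b + 54) + w*(-43*b^2 + 81*b + 24)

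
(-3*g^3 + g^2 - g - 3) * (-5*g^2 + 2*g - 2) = 15*g^5 - 11*g^4 + 13*g^3 + 11*g^2 - 4*g + 6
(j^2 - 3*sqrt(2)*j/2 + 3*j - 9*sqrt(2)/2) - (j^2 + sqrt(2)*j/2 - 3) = -2*sqrt(2)*j + 3*j - 9*sqrt(2)/2 + 3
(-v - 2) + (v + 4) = 2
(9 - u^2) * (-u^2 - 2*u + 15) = u^4 + 2*u^3 - 24*u^2 - 18*u + 135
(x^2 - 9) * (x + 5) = x^3 + 5*x^2 - 9*x - 45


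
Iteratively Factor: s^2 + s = (s + 1)*(s)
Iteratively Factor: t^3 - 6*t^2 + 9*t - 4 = (t - 1)*(t^2 - 5*t + 4) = (t - 4)*(t - 1)*(t - 1)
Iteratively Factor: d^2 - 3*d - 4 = (d - 4)*(d + 1)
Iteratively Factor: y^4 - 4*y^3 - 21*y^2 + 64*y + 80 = (y + 4)*(y^3 - 8*y^2 + 11*y + 20) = (y + 1)*(y + 4)*(y^2 - 9*y + 20) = (y - 4)*(y + 1)*(y + 4)*(y - 5)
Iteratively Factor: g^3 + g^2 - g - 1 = (g + 1)*(g^2 - 1) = (g + 1)^2*(g - 1)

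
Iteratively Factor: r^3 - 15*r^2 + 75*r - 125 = (r - 5)*(r^2 - 10*r + 25) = (r - 5)^2*(r - 5)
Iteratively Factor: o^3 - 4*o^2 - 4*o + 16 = (o + 2)*(o^2 - 6*o + 8) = (o - 4)*(o + 2)*(o - 2)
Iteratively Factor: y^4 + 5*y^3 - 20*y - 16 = (y - 2)*(y^3 + 7*y^2 + 14*y + 8) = (y - 2)*(y + 1)*(y^2 + 6*y + 8) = (y - 2)*(y + 1)*(y + 4)*(y + 2)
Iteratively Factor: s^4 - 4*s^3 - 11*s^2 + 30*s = (s - 2)*(s^3 - 2*s^2 - 15*s) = (s - 2)*(s + 3)*(s^2 - 5*s) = s*(s - 2)*(s + 3)*(s - 5)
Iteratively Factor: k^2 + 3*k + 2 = (k + 1)*(k + 2)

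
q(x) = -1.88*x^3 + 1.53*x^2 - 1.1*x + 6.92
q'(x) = -5.64*x^2 + 3.06*x - 1.1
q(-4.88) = 267.21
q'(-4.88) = -150.35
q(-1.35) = 15.82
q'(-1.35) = -15.51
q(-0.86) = 10.19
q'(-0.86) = -7.90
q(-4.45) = 207.78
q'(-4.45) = -126.40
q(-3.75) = 131.70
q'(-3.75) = -91.89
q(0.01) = 6.91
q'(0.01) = -1.07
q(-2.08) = 32.75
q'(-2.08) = -31.87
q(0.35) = 6.64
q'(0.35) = -0.72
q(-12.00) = 3489.08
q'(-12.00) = -849.98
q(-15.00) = 6712.67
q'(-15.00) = -1316.00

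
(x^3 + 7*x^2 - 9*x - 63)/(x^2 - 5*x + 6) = (x^2 + 10*x + 21)/(x - 2)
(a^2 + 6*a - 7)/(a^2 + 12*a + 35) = (a - 1)/(a + 5)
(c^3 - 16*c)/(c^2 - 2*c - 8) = c*(c + 4)/(c + 2)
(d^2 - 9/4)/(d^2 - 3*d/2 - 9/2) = (d - 3/2)/(d - 3)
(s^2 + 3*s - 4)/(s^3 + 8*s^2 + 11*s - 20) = 1/(s + 5)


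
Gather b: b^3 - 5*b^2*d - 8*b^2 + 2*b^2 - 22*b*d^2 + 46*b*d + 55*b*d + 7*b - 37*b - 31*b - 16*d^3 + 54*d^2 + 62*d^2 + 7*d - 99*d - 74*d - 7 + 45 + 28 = b^3 + b^2*(-5*d - 6) + b*(-22*d^2 + 101*d - 61) - 16*d^3 + 116*d^2 - 166*d + 66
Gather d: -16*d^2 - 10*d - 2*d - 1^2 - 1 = -16*d^2 - 12*d - 2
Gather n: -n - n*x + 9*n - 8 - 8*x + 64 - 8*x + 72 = n*(8 - x) - 16*x + 128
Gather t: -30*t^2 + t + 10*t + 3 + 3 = -30*t^2 + 11*t + 6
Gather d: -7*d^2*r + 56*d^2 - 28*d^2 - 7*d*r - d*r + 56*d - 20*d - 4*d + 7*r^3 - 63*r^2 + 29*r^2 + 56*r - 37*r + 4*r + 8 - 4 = d^2*(28 - 7*r) + d*(32 - 8*r) + 7*r^3 - 34*r^2 + 23*r + 4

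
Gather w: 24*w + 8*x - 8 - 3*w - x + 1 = 21*w + 7*x - 7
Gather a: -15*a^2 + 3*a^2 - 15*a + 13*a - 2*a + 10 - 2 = -12*a^2 - 4*a + 8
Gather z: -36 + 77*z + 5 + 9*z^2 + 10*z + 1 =9*z^2 + 87*z - 30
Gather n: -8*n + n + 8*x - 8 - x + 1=-7*n + 7*x - 7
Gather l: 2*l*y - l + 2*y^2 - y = l*(2*y - 1) + 2*y^2 - y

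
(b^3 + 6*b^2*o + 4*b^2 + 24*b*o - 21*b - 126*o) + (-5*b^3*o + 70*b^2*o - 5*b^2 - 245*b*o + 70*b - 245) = -5*b^3*o + b^3 + 76*b^2*o - b^2 - 221*b*o + 49*b - 126*o - 245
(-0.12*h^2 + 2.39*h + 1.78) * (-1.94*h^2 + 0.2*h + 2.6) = 0.2328*h^4 - 4.6606*h^3 - 3.2872*h^2 + 6.57*h + 4.628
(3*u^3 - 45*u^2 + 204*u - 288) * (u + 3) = 3*u^4 - 36*u^3 + 69*u^2 + 324*u - 864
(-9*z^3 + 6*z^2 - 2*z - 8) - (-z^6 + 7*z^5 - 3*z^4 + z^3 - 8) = z^6 - 7*z^5 + 3*z^4 - 10*z^3 + 6*z^2 - 2*z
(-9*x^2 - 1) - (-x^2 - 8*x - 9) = -8*x^2 + 8*x + 8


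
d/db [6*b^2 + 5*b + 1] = 12*b + 5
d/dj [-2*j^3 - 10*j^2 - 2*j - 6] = -6*j^2 - 20*j - 2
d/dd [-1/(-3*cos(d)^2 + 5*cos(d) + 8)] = (6*cos(d) - 5)*sin(d)/(-3*cos(d)^2 + 5*cos(d) + 8)^2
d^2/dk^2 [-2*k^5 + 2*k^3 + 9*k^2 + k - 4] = -40*k^3 + 12*k + 18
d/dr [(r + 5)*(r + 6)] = 2*r + 11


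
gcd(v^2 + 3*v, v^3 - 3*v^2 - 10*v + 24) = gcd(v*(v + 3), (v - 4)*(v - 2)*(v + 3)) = v + 3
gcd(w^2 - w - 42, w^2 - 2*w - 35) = w - 7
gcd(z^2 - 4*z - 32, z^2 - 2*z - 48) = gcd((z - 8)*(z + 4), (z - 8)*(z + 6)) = z - 8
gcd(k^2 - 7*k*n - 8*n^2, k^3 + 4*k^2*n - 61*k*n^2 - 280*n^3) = k - 8*n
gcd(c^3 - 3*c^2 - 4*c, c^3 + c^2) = c^2 + c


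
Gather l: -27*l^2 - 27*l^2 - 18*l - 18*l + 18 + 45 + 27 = -54*l^2 - 36*l + 90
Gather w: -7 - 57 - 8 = -72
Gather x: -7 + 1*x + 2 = x - 5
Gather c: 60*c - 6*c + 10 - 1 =54*c + 9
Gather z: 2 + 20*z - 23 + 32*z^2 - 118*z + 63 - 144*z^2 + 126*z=-112*z^2 + 28*z + 42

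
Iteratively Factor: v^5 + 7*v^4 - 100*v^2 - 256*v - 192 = (v + 2)*(v^4 + 5*v^3 - 10*v^2 - 80*v - 96) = (v + 2)*(v + 3)*(v^3 + 2*v^2 - 16*v - 32) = (v + 2)*(v + 3)*(v + 4)*(v^2 - 2*v - 8) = (v + 2)^2*(v + 3)*(v + 4)*(v - 4)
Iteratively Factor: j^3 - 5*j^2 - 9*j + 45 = (j - 3)*(j^2 - 2*j - 15) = (j - 3)*(j + 3)*(j - 5)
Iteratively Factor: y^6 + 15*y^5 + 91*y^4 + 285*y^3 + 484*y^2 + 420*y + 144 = (y + 3)*(y^5 + 12*y^4 + 55*y^3 + 120*y^2 + 124*y + 48) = (y + 2)*(y + 3)*(y^4 + 10*y^3 + 35*y^2 + 50*y + 24) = (y + 2)^2*(y + 3)*(y^3 + 8*y^2 + 19*y + 12) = (y + 2)^2*(y + 3)^2*(y^2 + 5*y + 4) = (y + 1)*(y + 2)^2*(y + 3)^2*(y + 4)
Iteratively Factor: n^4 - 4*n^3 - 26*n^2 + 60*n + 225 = (n + 3)*(n^3 - 7*n^2 - 5*n + 75) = (n - 5)*(n + 3)*(n^2 - 2*n - 15) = (n - 5)^2*(n + 3)*(n + 3)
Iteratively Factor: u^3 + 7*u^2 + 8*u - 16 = (u + 4)*(u^2 + 3*u - 4) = (u - 1)*(u + 4)*(u + 4)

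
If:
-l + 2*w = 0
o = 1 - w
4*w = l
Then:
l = 0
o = 1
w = 0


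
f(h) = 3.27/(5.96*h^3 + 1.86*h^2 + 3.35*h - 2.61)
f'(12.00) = -0.00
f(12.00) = 0.00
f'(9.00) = -0.00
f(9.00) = 0.00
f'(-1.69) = -0.16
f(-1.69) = -0.10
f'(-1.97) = -0.09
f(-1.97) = -0.07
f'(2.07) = -0.07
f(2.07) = 0.05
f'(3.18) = -0.01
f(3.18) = 0.01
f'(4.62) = -0.00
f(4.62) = 0.01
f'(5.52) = -0.00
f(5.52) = 0.00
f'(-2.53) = -0.04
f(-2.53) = -0.03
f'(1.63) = -0.16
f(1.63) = 0.10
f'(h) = 3.27*(-17.88*h^2 - 3.72*h - 3.35)/(5.96*h^3 + 1.86*h^2 + 3.35*h - 2.61)^2 = (-58.4676*h^2 - 12.1644*h - 10.9545)/(5.96*h^3 + 1.86*h^2 + 3.35*h - 2.61)^2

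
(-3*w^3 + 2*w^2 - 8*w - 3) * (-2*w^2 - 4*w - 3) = 6*w^5 + 8*w^4 + 17*w^3 + 32*w^2 + 36*w + 9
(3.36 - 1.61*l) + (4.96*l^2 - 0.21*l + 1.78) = 4.96*l^2 - 1.82*l + 5.14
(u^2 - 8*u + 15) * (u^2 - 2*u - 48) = u^4 - 10*u^3 - 17*u^2 + 354*u - 720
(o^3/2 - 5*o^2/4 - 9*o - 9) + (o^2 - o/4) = o^3/2 - o^2/4 - 37*o/4 - 9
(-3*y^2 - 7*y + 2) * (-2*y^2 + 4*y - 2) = 6*y^4 + 2*y^3 - 26*y^2 + 22*y - 4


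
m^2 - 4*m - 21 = (m - 7)*(m + 3)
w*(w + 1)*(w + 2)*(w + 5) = w^4 + 8*w^3 + 17*w^2 + 10*w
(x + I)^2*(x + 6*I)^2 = x^4 + 14*I*x^3 - 61*x^2 - 84*I*x + 36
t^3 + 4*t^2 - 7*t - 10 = (t - 2)*(t + 1)*(t + 5)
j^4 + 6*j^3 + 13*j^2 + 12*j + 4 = (j + 1)^2*(j + 2)^2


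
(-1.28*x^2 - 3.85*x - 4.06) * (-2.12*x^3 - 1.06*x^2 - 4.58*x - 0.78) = 2.7136*x^5 + 9.5188*x^4 + 18.5506*x^3 + 22.935*x^2 + 21.5978*x + 3.1668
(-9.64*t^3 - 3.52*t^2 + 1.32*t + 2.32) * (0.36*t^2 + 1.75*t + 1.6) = -3.4704*t^5 - 18.1372*t^4 - 21.1088*t^3 - 2.4868*t^2 + 6.172*t + 3.712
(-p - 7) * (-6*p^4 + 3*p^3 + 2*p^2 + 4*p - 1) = 6*p^5 + 39*p^4 - 23*p^3 - 18*p^2 - 27*p + 7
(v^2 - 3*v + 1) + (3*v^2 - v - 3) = 4*v^2 - 4*v - 2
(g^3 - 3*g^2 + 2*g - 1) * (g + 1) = g^4 - 2*g^3 - g^2 + g - 1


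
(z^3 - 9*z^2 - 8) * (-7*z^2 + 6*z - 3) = -7*z^5 + 69*z^4 - 57*z^3 + 83*z^2 - 48*z + 24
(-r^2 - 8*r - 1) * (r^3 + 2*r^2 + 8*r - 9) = -r^5 - 10*r^4 - 25*r^3 - 57*r^2 + 64*r + 9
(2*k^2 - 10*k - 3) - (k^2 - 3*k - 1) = k^2 - 7*k - 2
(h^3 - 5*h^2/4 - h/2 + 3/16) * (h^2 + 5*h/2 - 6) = h^5 + 5*h^4/4 - 77*h^3/8 + 103*h^2/16 + 111*h/32 - 9/8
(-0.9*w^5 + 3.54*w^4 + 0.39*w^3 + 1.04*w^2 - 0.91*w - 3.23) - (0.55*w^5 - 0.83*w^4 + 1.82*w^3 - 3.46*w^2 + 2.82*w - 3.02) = -1.45*w^5 + 4.37*w^4 - 1.43*w^3 + 4.5*w^2 - 3.73*w - 0.21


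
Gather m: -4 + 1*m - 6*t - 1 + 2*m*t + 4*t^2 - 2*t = m*(2*t + 1) + 4*t^2 - 8*t - 5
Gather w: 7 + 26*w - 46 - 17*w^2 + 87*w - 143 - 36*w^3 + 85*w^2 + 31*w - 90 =-36*w^3 + 68*w^2 + 144*w - 272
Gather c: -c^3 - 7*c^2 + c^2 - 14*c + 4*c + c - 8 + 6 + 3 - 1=-c^3 - 6*c^2 - 9*c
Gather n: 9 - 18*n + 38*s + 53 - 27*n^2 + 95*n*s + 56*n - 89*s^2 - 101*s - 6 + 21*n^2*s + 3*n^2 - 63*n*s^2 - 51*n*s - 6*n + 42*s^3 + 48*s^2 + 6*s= n^2*(21*s - 24) + n*(-63*s^2 + 44*s + 32) + 42*s^3 - 41*s^2 - 57*s + 56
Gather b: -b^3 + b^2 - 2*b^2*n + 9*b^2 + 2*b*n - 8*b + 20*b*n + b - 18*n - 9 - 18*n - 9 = -b^3 + b^2*(10 - 2*n) + b*(22*n - 7) - 36*n - 18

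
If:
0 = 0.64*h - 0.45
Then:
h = 0.70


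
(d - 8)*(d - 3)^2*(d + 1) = d^4 - 13*d^3 + 43*d^2 - 15*d - 72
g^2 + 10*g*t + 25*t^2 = (g + 5*t)^2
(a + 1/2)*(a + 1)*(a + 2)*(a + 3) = a^4 + 13*a^3/2 + 14*a^2 + 23*a/2 + 3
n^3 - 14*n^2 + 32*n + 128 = (n - 8)^2*(n + 2)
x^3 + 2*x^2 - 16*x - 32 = (x - 4)*(x + 2)*(x + 4)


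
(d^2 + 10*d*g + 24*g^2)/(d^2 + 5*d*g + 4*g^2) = (d + 6*g)/(d + g)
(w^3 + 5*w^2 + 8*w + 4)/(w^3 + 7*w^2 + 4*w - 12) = (w^2 + 3*w + 2)/(w^2 + 5*w - 6)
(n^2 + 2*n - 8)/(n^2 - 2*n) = (n + 4)/n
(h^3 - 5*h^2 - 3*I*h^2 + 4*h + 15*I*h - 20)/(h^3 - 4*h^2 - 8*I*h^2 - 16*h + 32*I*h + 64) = (h^2 + h*(-5 + I) - 5*I)/(h^2 - 4*h*(1 + I) + 16*I)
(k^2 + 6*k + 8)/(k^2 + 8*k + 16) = (k + 2)/(k + 4)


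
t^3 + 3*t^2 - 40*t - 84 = (t - 6)*(t + 2)*(t + 7)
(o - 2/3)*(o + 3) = o^2 + 7*o/3 - 2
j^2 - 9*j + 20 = (j - 5)*(j - 4)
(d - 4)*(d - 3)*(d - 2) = d^3 - 9*d^2 + 26*d - 24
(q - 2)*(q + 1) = q^2 - q - 2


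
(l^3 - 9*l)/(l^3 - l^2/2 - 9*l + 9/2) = 2*l/(2*l - 1)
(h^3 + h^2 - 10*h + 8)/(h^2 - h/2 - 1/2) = 2*(h^2 + 2*h - 8)/(2*h + 1)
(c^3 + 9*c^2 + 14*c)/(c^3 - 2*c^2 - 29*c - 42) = c*(c + 7)/(c^2 - 4*c - 21)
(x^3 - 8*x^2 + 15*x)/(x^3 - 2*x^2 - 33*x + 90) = x/(x + 6)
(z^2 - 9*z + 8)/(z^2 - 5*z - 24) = (z - 1)/(z + 3)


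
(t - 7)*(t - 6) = t^2 - 13*t + 42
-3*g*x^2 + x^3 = x^2*(-3*g + x)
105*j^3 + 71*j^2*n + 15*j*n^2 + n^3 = (3*j + n)*(5*j + n)*(7*j + n)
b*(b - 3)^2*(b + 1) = b^4 - 5*b^3 + 3*b^2 + 9*b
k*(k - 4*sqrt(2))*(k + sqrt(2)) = k^3 - 3*sqrt(2)*k^2 - 8*k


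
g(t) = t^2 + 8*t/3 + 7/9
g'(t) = 2*t + 8/3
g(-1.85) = -0.73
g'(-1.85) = -1.03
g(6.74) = 64.18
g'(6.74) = 16.15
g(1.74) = 8.45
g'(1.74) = 6.15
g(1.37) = 6.31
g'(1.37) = 5.41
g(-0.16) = 0.38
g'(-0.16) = 2.35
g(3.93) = 26.70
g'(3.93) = 10.53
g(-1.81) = -0.77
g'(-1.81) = -0.95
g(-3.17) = 2.37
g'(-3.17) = -3.67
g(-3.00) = 1.78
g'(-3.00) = -3.33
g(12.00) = 176.78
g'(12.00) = 26.67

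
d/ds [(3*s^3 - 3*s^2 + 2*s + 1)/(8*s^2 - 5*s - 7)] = (24*s^4 - 30*s^3 - 64*s^2 + 26*s - 9)/(64*s^4 - 80*s^3 - 87*s^2 + 70*s + 49)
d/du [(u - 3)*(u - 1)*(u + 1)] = 3*u^2 - 6*u - 1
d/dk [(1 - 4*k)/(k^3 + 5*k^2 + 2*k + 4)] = (8*k^3 + 17*k^2 - 10*k - 18)/(k^6 + 10*k^5 + 29*k^4 + 28*k^3 + 44*k^2 + 16*k + 16)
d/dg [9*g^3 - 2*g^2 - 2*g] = 27*g^2 - 4*g - 2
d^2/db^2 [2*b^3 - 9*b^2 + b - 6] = 12*b - 18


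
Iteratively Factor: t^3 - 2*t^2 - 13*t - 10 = (t + 2)*(t^2 - 4*t - 5) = (t + 1)*(t + 2)*(t - 5)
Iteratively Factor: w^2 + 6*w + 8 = (w + 4)*(w + 2)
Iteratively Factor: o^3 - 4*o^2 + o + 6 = (o + 1)*(o^2 - 5*o + 6) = (o - 3)*(o + 1)*(o - 2)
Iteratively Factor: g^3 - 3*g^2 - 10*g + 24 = (g - 2)*(g^2 - g - 12) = (g - 2)*(g + 3)*(g - 4)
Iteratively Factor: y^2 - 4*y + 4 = (y - 2)*(y - 2)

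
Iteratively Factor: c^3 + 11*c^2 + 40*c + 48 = (c + 4)*(c^2 + 7*c + 12) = (c + 4)^2*(c + 3)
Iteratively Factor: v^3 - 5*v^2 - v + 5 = (v - 1)*(v^2 - 4*v - 5) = (v - 1)*(v + 1)*(v - 5)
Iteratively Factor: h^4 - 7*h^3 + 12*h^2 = (h)*(h^3 - 7*h^2 + 12*h) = h*(h - 3)*(h^2 - 4*h) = h^2*(h - 3)*(h - 4)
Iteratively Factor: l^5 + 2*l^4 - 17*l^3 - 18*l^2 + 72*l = (l - 2)*(l^4 + 4*l^3 - 9*l^2 - 36*l) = (l - 2)*(l + 4)*(l^3 - 9*l) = l*(l - 2)*(l + 4)*(l^2 - 9) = l*(l - 2)*(l + 3)*(l + 4)*(l - 3)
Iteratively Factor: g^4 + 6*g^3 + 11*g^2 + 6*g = (g)*(g^3 + 6*g^2 + 11*g + 6) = g*(g + 1)*(g^2 + 5*g + 6) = g*(g + 1)*(g + 3)*(g + 2)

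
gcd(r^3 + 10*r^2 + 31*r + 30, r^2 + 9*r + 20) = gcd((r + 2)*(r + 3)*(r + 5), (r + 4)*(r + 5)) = r + 5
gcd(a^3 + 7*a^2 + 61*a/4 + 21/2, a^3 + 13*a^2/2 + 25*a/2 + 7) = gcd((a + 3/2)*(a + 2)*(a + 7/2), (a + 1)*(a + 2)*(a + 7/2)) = a^2 + 11*a/2 + 7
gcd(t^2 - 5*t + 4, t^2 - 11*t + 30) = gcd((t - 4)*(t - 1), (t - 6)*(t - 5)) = 1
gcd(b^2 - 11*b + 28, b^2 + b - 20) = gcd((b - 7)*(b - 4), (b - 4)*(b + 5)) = b - 4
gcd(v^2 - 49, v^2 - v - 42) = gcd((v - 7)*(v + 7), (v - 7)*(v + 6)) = v - 7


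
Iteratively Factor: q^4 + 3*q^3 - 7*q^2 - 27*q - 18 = (q - 3)*(q^3 + 6*q^2 + 11*q + 6) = (q - 3)*(q + 2)*(q^2 + 4*q + 3) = (q - 3)*(q + 1)*(q + 2)*(q + 3)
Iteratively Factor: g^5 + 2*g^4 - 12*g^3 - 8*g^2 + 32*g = (g - 2)*(g^4 + 4*g^3 - 4*g^2 - 16*g) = (g - 2)*(g + 4)*(g^3 - 4*g) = (g - 2)^2*(g + 4)*(g^2 + 2*g) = (g - 2)^2*(g + 2)*(g + 4)*(g)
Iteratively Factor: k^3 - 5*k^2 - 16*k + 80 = (k + 4)*(k^2 - 9*k + 20) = (k - 5)*(k + 4)*(k - 4)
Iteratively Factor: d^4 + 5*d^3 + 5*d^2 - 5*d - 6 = (d + 1)*(d^3 + 4*d^2 + d - 6) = (d + 1)*(d + 3)*(d^2 + d - 2) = (d + 1)*(d + 2)*(d + 3)*(d - 1)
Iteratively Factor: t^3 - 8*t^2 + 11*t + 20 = (t + 1)*(t^2 - 9*t + 20) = (t - 5)*(t + 1)*(t - 4)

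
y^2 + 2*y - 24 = (y - 4)*(y + 6)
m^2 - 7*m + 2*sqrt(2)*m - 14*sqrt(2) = (m - 7)*(m + 2*sqrt(2))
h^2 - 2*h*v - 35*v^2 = (h - 7*v)*(h + 5*v)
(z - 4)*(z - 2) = z^2 - 6*z + 8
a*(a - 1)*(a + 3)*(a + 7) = a^4 + 9*a^3 + 11*a^2 - 21*a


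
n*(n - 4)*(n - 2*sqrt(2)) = n^3 - 4*n^2 - 2*sqrt(2)*n^2 + 8*sqrt(2)*n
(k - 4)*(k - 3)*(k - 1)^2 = k^4 - 9*k^3 + 27*k^2 - 31*k + 12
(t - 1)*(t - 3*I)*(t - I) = t^3 - t^2 - 4*I*t^2 - 3*t + 4*I*t + 3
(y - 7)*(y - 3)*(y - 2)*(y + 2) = y^4 - 10*y^3 + 17*y^2 + 40*y - 84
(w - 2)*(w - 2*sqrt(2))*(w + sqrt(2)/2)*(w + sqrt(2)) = w^4 - 2*w^3 - sqrt(2)*w^3/2 - 5*w^2 + sqrt(2)*w^2 - 2*sqrt(2)*w + 10*w + 4*sqrt(2)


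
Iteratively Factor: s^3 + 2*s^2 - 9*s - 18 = (s - 3)*(s^2 + 5*s + 6) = (s - 3)*(s + 3)*(s + 2)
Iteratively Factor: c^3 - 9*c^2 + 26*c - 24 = (c - 4)*(c^2 - 5*c + 6) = (c - 4)*(c - 2)*(c - 3)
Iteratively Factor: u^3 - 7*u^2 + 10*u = (u)*(u^2 - 7*u + 10) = u*(u - 2)*(u - 5)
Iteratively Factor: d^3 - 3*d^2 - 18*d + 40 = (d + 4)*(d^2 - 7*d + 10) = (d - 2)*(d + 4)*(d - 5)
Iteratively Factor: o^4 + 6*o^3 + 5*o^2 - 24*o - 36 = (o + 3)*(o^3 + 3*o^2 - 4*o - 12) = (o + 3)^2*(o^2 - 4) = (o + 2)*(o + 3)^2*(o - 2)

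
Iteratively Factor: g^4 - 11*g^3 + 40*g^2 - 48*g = (g)*(g^3 - 11*g^2 + 40*g - 48) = g*(g - 3)*(g^2 - 8*g + 16) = g*(g - 4)*(g - 3)*(g - 4)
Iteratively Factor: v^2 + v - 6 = (v - 2)*(v + 3)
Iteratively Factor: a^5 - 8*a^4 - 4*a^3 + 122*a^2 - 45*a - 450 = (a + 2)*(a^4 - 10*a^3 + 16*a^2 + 90*a - 225) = (a - 5)*(a + 2)*(a^3 - 5*a^2 - 9*a + 45) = (a - 5)^2*(a + 2)*(a^2 - 9) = (a - 5)^2*(a + 2)*(a + 3)*(a - 3)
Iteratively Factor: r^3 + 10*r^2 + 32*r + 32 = (r + 2)*(r^2 + 8*r + 16) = (r + 2)*(r + 4)*(r + 4)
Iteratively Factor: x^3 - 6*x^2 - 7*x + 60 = (x + 3)*(x^2 - 9*x + 20) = (x - 4)*(x + 3)*(x - 5)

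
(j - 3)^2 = j^2 - 6*j + 9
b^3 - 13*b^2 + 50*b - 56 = (b - 7)*(b - 4)*(b - 2)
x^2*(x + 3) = x^3 + 3*x^2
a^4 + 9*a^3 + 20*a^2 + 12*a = a*(a + 1)*(a + 2)*(a + 6)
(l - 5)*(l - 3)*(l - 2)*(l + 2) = l^4 - 8*l^3 + 11*l^2 + 32*l - 60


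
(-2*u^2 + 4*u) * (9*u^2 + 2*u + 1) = -18*u^4 + 32*u^3 + 6*u^2 + 4*u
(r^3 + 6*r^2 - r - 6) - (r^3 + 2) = 6*r^2 - r - 8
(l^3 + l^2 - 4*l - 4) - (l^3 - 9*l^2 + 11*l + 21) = 10*l^2 - 15*l - 25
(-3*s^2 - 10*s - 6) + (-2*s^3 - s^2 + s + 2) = -2*s^3 - 4*s^2 - 9*s - 4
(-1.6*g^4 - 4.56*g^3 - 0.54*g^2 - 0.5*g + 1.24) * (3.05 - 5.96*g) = 9.536*g^5 + 22.2976*g^4 - 10.6896*g^3 + 1.333*g^2 - 8.9154*g + 3.782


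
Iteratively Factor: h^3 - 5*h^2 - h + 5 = (h - 1)*(h^2 - 4*h - 5) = (h - 1)*(h + 1)*(h - 5)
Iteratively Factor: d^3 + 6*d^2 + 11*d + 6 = (d + 3)*(d^2 + 3*d + 2) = (d + 1)*(d + 3)*(d + 2)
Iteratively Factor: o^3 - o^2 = (o)*(o^2 - o) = o*(o - 1)*(o)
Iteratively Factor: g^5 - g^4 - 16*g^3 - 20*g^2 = (g + 2)*(g^4 - 3*g^3 - 10*g^2) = (g + 2)^2*(g^3 - 5*g^2) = g*(g + 2)^2*(g^2 - 5*g) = g^2*(g + 2)^2*(g - 5)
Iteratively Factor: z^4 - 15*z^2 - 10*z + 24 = (z + 2)*(z^3 - 2*z^2 - 11*z + 12) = (z - 1)*(z + 2)*(z^2 - z - 12) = (z - 1)*(z + 2)*(z + 3)*(z - 4)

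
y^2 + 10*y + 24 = (y + 4)*(y + 6)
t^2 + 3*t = t*(t + 3)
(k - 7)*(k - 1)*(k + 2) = k^3 - 6*k^2 - 9*k + 14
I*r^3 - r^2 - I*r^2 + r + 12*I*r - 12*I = (r - 3*I)*(r + 4*I)*(I*r - I)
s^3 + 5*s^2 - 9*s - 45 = (s - 3)*(s + 3)*(s + 5)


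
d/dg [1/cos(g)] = sin(g)/cos(g)^2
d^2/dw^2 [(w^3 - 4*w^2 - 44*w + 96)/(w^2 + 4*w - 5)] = 14*(-w^3 + 24*w^2 + 81*w + 148)/(w^6 + 12*w^5 + 33*w^4 - 56*w^3 - 165*w^2 + 300*w - 125)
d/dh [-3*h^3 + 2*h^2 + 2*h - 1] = -9*h^2 + 4*h + 2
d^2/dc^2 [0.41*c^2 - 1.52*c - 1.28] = 0.820000000000000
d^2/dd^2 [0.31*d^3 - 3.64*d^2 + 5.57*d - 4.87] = 1.86*d - 7.28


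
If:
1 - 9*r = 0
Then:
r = 1/9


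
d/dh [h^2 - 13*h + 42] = 2*h - 13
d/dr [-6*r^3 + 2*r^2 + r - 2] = -18*r^2 + 4*r + 1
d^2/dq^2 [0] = 0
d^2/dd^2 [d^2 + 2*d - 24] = 2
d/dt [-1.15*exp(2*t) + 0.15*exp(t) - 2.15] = (0.15 - 2.3*exp(t))*exp(t)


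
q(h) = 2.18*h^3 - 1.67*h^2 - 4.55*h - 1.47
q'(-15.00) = 1517.05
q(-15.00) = -7666.47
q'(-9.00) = 555.25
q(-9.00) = -1685.01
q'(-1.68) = 19.52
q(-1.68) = -8.88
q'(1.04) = -0.95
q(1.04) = -5.56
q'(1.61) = 7.02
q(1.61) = -4.03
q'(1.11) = -0.20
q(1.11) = -5.60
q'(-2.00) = 28.29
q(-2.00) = -16.49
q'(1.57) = 6.33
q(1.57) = -4.29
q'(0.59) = -4.24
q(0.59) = -4.29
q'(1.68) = 8.30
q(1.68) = -3.49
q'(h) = 6.54*h^2 - 3.34*h - 4.55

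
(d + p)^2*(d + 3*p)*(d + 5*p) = d^4 + 10*d^3*p + 32*d^2*p^2 + 38*d*p^3 + 15*p^4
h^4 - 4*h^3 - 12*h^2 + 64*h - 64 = (h - 4)*(h - 2)^2*(h + 4)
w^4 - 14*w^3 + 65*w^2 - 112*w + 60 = (w - 6)*(w - 5)*(w - 2)*(w - 1)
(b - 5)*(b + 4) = b^2 - b - 20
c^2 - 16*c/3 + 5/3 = (c - 5)*(c - 1/3)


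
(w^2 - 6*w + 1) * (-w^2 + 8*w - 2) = -w^4 + 14*w^3 - 51*w^2 + 20*w - 2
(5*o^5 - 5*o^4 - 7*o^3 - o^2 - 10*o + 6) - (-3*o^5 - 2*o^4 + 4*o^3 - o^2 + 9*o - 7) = 8*o^5 - 3*o^4 - 11*o^3 - 19*o + 13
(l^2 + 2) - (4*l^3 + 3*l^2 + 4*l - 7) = -4*l^3 - 2*l^2 - 4*l + 9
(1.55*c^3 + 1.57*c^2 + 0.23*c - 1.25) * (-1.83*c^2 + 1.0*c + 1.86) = -2.8365*c^5 - 1.3231*c^4 + 4.0321*c^3 + 5.4377*c^2 - 0.8222*c - 2.325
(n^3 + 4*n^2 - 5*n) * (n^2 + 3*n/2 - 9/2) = n^5 + 11*n^4/2 - 7*n^3/2 - 51*n^2/2 + 45*n/2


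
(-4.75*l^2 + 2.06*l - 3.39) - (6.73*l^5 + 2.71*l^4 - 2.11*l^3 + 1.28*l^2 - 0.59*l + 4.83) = -6.73*l^5 - 2.71*l^4 + 2.11*l^3 - 6.03*l^2 + 2.65*l - 8.22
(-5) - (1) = -6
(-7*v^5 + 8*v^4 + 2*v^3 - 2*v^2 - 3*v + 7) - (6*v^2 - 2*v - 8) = -7*v^5 + 8*v^4 + 2*v^3 - 8*v^2 - v + 15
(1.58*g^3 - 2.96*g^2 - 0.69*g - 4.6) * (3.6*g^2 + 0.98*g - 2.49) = 5.688*g^5 - 9.1076*g^4 - 9.319*g^3 - 9.8658*g^2 - 2.7899*g + 11.454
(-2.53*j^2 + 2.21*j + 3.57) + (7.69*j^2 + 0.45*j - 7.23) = 5.16*j^2 + 2.66*j - 3.66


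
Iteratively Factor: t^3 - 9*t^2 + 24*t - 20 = (t - 2)*(t^2 - 7*t + 10) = (t - 2)^2*(t - 5)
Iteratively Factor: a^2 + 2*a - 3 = (a + 3)*(a - 1)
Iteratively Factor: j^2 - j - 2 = (j - 2)*(j + 1)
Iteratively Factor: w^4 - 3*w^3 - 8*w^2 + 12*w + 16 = (w - 2)*(w^3 - w^2 - 10*w - 8) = (w - 4)*(w - 2)*(w^2 + 3*w + 2) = (w - 4)*(w - 2)*(w + 2)*(w + 1)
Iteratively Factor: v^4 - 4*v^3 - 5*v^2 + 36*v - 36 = (v - 2)*(v^3 - 2*v^2 - 9*v + 18) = (v - 2)*(v + 3)*(v^2 - 5*v + 6) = (v - 3)*(v - 2)*(v + 3)*(v - 2)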